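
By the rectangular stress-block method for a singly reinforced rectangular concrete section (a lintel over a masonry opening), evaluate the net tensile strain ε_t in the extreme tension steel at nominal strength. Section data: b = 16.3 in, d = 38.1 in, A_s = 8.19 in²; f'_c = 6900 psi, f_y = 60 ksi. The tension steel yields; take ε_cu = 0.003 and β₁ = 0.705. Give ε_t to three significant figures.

a = A_s f_y/(0.85 f'_c b) = 5.140 in.
β₁ = 0.705, so c = a/β₁ = 5.140/0.705 = 7.291 in.
From the linear strain diagram with ε_cu = 0.003: ε_t = 0.003 (d − c)/c = 0.003 × (38.1 − 7.291)/7.291 = 0.0127.
Since ε_t ≥ 0.005, the section is tension-controlled.

ε_t ≈ 0.0127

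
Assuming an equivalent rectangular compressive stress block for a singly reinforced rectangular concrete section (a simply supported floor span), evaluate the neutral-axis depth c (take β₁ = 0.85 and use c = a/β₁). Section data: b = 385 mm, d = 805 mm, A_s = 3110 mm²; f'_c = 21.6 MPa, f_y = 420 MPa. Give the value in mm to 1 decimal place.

c ≈ 217.4 mm

T = A_s f_y = 3110 × 420 = 1306200 N = 1306.2 kN.
Setting C = 0.85 f'_c a b equal to T: a = 1306200/(0.85 × 21.6 × 385) = 184.789 mm.
With β₁ = 0.85, c = a/β₁ = 184.789/0.85 = 217.4 mm.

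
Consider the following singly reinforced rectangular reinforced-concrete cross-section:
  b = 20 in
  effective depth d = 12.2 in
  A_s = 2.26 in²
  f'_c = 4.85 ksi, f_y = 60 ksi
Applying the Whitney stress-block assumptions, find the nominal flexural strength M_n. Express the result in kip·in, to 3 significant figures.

M_n ≈ 1540 kip·in

T = A_s f_y = 2.26 × 60 = 135.6 kips.
a = T/(0.85 f'_c b) = 135.6/(0.85 × 4.85 × 20) = 1.645 in.
M_n = T(d − a/2) = 135.6 × (12.2 − 0.8225) = 1542.8 kip·in.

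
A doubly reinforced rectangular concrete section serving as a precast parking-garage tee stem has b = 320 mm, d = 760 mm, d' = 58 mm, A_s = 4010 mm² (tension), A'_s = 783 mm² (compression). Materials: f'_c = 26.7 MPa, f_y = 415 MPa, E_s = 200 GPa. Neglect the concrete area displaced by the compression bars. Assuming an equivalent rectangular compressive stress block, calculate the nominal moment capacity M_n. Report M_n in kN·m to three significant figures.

Assume both tension and compression steel yield.
Net tension couple steel: A_s − A'_s = 3227 mm².
a = (A_s − A'_s) f_y / (0.85 f'_c b) = 1339205/(0.85 × 26.7 × 320) = 184.40 mm.
c = a/β₁ = 184.40/0.85 = 216.94 mm; ε'_s = 0.003(c − d')/c = 0.0022 ≥ f_y/E_s = 0.0021, so compression steel does yield.
M_n = (A_s − A'_s) f_y (d − a/2) + A'_s f_y (d − d') = [1339205 × (760 − 92.2) + 324945 × (760 − 58)] × 10⁻⁶ = 894.32 + 228.11 = 1122.43 kN·m.

M_n ≈ 1120 kN·m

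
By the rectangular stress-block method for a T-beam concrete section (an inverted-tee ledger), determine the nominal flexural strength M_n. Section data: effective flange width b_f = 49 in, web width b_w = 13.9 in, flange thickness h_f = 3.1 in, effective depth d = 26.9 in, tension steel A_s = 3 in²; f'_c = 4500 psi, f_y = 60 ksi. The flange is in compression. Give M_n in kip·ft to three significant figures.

M_n ≈ 396 kip·ft

Tension: T = A_s f_y = 3 × 60 = 180 kips.
Try a within the flange: a = T/(0.85 f'_c b_f) = 180/(0.85 × 4.5 × 49) = 0.960 in.
Since a = 0.960 ≤ h_f = 3.1 in, the stress block lies entirely in the flange; analyse as a rectangular beam of width b_f.
M_n = T(d − a/2) = 180 × (26.9 − 0.48) = 4755.6 kip·in.
M_n = 4755.6/12 = 396.30 kip·ft.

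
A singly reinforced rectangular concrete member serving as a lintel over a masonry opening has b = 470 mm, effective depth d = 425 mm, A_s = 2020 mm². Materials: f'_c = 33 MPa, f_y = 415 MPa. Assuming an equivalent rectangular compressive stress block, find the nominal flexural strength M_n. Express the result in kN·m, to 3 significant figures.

M_n ≈ 330 kN·m

T = A_s f_y = 2020 × 415 = 838300 N = 838.3 kN.
From C = T: a = T/(0.85 f'_c b) = 838300/(0.85 × 33 × 470) = 63.59 mm.
M_n = T(d − a/2) = 838.3 kN × (425 − 31.795) mm = 329.62 kN·m.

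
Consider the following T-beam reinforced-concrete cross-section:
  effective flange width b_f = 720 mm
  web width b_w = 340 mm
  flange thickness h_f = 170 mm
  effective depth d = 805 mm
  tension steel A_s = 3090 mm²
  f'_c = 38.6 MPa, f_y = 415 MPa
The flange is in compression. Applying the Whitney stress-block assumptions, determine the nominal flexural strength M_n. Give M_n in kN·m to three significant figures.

Tension: T = A_s f_y = 3090 × 415 = 1282350 N.
Try a within the flange: a = T/(0.85 f'_c b_f) = 1282350/(0.85 × 38.6 × 720) = 54.28 mm.
Since a = 54.28 ≤ h_f = 170 mm, the stress block lies entirely in the flange; analyse as a rectangular beam of width b_f.
M_n = T(d − a/2) = 1282350 × (805 − 27.14) = 997.49 × 10⁶ N·mm.
M_n = 997.49 kN·m.

M_n ≈ 997 kN·m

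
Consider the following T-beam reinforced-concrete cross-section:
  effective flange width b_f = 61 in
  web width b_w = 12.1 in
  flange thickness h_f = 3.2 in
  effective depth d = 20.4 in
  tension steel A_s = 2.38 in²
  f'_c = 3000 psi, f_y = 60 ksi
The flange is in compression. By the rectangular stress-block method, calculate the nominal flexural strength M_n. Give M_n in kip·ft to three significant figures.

M_n ≈ 237 kip·ft

Tension: T = A_s f_y = 2.38 × 60 = 142.8 kips.
Try a within the flange: a = T/(0.85 f'_c b_f) = 142.8/(0.85 × 3 × 61) = 0.918 in.
Since a = 0.918 ≤ h_f = 3.2 in, the stress block lies entirely in the flange; analyse as a rectangular beam of width b_f.
M_n = T(d − a/2) = 142.8 × (20.4 − 0.459) = 2847.6 kip·in.
M_n = 2847.6/12 = 237.30 kip·ft.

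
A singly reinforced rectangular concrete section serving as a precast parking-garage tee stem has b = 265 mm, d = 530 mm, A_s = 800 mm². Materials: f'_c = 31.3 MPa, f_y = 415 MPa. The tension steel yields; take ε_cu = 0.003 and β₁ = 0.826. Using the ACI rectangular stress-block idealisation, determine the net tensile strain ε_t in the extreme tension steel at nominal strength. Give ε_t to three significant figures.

ε_t ≈ 0.0249

a = A_s f_y/(0.85 f'_c b) = 47.09 mm.
β₁ = 0.826, so c = a/β₁ = 47.09/0.826 = 57.01 mm.
From the linear strain diagram with ε_cu = 0.003: ε_t = 0.003 (d − c)/c = 0.003 × (530 − 57.01)/57.01 = 0.0249.
Since ε_t ≥ 0.005, the section is tension-controlled.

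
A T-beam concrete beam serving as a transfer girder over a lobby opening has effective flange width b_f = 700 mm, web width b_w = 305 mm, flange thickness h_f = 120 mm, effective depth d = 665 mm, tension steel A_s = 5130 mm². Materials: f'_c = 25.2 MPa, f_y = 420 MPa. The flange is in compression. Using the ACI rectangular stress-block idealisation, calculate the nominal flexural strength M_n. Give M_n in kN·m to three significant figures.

M_n ≈ 1270 kN·m

Tension: T = A_s f_y = 5130 × 420 = 2154600 N.
Try a within the flange: a = T/(0.85 f'_c b_f) = 2154600/(0.85 × 25.2 × 700) = 143.70 mm.
a = 143.70 > h_f = 120 mm: the block extends into the web. Split into flange-overhang and web parts.
C_f = 0.85 f'_c (b_f − b_w) h_f = 0.85 × 25.2 × (700 − 305) × 120 = 1015308 N.
Remaining web compression depth: a_w = (T − C_f)/(0.85 f'_c b_w) = (2154600 − 1015308)/(0.85 × 25.2 × 305) = 174.39 mm.
M_n = C_f(d − h_f/2) + (T − C_f)(d − a_w/2) = 1015308 × (665 − 60) + 1139292 × (665 − 87.195) = 614.26 + 658.29 = 1272.55 × 10⁶ N·mm.
M_n = 1272.55 kN·m.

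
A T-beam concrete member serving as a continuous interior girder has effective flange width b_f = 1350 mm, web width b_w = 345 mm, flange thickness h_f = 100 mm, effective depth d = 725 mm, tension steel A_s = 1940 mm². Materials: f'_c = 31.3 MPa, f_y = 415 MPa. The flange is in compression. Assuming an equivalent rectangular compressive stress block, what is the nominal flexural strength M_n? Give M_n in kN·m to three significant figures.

Tension: T = A_s f_y = 1940 × 415 = 805100 N.
Try a within the flange: a = T/(0.85 f'_c b_f) = 805100/(0.85 × 31.3 × 1350) = 22.42 mm.
Since a = 22.42 ≤ h_f = 100 mm, the stress block lies entirely in the flange; analyse as a rectangular beam of width b_f.
M_n = T(d − a/2) = 805100 × (725 − 11.21) = 574.67 × 10⁶ N·mm.
M_n = 574.67 kN·m.

M_n ≈ 575 kN·m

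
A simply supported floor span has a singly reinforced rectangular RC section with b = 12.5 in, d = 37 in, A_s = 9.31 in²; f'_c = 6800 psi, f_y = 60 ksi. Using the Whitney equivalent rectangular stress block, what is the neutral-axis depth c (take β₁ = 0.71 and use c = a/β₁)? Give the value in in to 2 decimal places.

T = A_s f_y = 9.31 × 60 = 558.6 kips.
a = T/(0.85 f'_c b) = 558.6/(0.85 × 6.8 × 12.5) = 7.7315 in.
With β₁ = 0.71, c = a/β₁ = 7.7315/0.71 = 10.89 in.

c ≈ 10.89 in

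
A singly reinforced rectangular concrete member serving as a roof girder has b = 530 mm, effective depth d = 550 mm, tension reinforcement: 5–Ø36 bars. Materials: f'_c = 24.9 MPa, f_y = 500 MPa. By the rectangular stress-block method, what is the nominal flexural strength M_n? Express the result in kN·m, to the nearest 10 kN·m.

M_n ≈ 1110 kN·m

A_s = 5 × 1018 = 5090 mm².
T = A_s f_y = 5090 × 500 = 2545000 N = 2545 kN.
From C = T: a = T/(0.85 f'_c b) = 2545000/(0.85 × 24.9 × 530) = 226.88 mm.
M_n = T(d − a/2) = 2545 kN × (550 − 113.44) mm = 1111.05 kN·m.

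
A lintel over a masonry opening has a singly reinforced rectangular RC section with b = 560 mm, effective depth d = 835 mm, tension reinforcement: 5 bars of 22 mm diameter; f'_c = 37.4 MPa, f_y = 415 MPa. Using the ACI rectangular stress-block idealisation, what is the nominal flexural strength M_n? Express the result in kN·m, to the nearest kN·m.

M_n ≈ 641 kN·m

A_s = 5 × 380 = 1900 mm².
T = A_s f_y = 1900 × 415 = 788500 N = 788.5 kN.
From C = T: a = T/(0.85 f'_c b) = 788500/(0.85 × 37.4 × 560) = 44.29 mm.
M_n = T(d − a/2) = 788.5 kN × (835 − 22.145) mm = 640.94 kN·m.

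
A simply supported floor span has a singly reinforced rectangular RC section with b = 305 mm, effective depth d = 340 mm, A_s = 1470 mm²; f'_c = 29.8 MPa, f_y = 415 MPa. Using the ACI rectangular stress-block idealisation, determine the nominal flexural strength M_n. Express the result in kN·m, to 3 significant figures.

T = A_s f_y = 1470 × 415 = 610050 N = 610.05 kN.
From C = T: a = T/(0.85 f'_c b) = 610050/(0.85 × 29.8 × 305) = 78.96 mm.
M_n = T(d − a/2) = 610.05 kN × (340 − 39.48) mm = 183.33 kN·m.

M_n ≈ 183 kN·m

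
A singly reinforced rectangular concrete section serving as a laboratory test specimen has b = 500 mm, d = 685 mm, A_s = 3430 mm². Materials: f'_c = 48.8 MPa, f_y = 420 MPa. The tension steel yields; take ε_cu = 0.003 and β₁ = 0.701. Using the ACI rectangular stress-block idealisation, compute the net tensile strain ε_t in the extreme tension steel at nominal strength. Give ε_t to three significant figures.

ε_t ≈ 0.0177

a = A_s f_y/(0.85 f'_c b) = 69.46 mm.
β₁ = 0.701, so c = a/β₁ = 69.46/0.701 = 99.09 mm.
From the linear strain diagram with ε_cu = 0.003: ε_t = 0.003 (d − c)/c = 0.003 × (685 − 99.09)/99.09 = 0.0177.
Since ε_t ≥ 0.005, the section is tension-controlled.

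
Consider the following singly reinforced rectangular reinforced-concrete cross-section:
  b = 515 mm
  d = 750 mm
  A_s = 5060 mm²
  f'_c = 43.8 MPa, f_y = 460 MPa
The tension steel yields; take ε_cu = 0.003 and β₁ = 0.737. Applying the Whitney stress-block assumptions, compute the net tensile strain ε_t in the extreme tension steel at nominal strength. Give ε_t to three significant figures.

ε_t ≈ 0.0107

a = A_s f_y/(0.85 f'_c b) = 121.40 mm.
β₁ = 0.737, so c = a/β₁ = 121.40/0.737 = 164.72 mm.
From the linear strain diagram with ε_cu = 0.003: ε_t = 0.003 (d − c)/c = 0.003 × (750 − 164.72)/164.72 = 0.0107.
Since ε_t ≥ 0.005, the section is tension-controlled.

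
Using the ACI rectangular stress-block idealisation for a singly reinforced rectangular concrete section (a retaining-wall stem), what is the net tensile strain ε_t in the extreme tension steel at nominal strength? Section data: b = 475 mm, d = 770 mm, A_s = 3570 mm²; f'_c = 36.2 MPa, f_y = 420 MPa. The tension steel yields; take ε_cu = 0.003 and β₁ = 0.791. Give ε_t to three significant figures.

ε_t ≈ 0.0148

a = A_s f_y/(0.85 f'_c b) = 102.59 mm.
β₁ = 0.791, so c = a/β₁ = 102.59/0.791 = 129.70 mm.
From the linear strain diagram with ε_cu = 0.003: ε_t = 0.003 (d − c)/c = 0.003 × (770 − 129.70)/129.70 = 0.0148.
Since ε_t ≥ 0.005, the section is tension-controlled.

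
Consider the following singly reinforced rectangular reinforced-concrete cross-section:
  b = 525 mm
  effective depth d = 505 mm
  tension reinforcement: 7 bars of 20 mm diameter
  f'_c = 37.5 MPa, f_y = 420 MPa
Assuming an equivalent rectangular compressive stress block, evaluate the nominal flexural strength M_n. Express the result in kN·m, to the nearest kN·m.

M_n ≈ 441 kN·m

A_s = 7 × 314 = 2198 mm².
T = A_s f_y = 2198 × 420 = 923160 N = 923.16 kN.
From C = T: a = T/(0.85 f'_c b) = 923160/(0.85 × 37.5 × 525) = 55.17 mm.
M_n = T(d − a/2) = 923.16 kN × (505 − 27.585) mm = 440.73 kN·m.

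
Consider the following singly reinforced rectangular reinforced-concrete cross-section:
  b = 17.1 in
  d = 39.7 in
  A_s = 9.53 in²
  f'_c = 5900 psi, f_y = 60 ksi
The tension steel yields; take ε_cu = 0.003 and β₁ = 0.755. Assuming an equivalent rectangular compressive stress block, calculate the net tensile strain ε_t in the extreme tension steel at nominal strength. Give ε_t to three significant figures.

a = A_s f_y/(0.85 f'_c b) = 6.668 in.
β₁ = 0.755, so c = a/β₁ = 6.668/0.755 = 8.832 in.
From the linear strain diagram with ε_cu = 0.003: ε_t = 0.003 (d − c)/c = 0.003 × (39.7 − 8.832)/8.832 = 0.0105.
Since ε_t ≥ 0.005, the section is tension-controlled.

ε_t ≈ 0.0105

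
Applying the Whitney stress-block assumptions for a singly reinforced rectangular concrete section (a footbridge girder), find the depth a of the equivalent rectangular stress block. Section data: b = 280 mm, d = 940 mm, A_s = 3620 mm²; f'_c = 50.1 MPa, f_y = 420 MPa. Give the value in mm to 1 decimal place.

a ≈ 127.5 mm

T = A_s f_y = 3620 × 420 = 1520400 N = 1520.4 kN.
Setting C = 0.85 f'_c a b equal to T: a = 1520400/(0.85 × 50.1 × 280) = 127.5 mm.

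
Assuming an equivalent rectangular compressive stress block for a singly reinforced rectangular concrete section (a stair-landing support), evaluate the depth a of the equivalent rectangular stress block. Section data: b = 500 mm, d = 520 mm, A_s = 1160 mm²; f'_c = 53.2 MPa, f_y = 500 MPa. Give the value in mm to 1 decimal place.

a ≈ 25.7 mm

T = A_s f_y = 1160 × 500 = 580000 N = 580 kN.
Setting C = 0.85 f'_c a b equal to T: a = 580000/(0.85 × 53.2 × 500) = 25.7 mm.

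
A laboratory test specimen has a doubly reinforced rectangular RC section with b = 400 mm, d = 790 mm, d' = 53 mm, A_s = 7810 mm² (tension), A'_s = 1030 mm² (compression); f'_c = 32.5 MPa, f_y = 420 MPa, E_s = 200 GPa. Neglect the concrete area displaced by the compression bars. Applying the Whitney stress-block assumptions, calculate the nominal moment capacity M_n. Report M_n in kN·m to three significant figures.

Assume both tension and compression steel yield.
Net tension couple steel: A_s − A'_s = 6780 mm².
a = (A_s − A'_s) f_y / (0.85 f'_c b) = 2847600/(0.85 × 32.5 × 400) = 257.70 mm.
c = a/β₁ = 257.70/0.818 = 315.04 mm; ε'_s = 0.003(c − d')/c = 0.0025 ≥ f_y/E_s = 0.0021, so compression steel does yield.
M_n = (A_s − A'_s) f_y (d − a/2) + A'_s f_y (d − d') = [2847600 × (790 − 128.85) + 432600 × (790 − 53)] × 10⁻⁶ = 1882.69 + 318.83 = 2201.52 kN·m.

M_n ≈ 2200 kN·m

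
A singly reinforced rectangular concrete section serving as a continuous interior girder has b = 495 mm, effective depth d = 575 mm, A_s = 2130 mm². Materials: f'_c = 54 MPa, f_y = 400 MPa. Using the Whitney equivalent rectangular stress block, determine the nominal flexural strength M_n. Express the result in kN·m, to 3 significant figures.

T = A_s f_y = 2130 × 400 = 852000 N = 852 kN.
From C = T: a = T/(0.85 f'_c b) = 852000/(0.85 × 54 × 495) = 37.50 mm.
M_n = T(d − a/2) = 852 kN × (575 − 18.75) mm = 473.93 kN·m.

M_n ≈ 474 kN·m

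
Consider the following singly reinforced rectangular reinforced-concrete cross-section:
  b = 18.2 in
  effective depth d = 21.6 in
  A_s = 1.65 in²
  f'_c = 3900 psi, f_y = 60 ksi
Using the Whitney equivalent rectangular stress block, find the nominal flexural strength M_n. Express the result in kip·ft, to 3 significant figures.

M_n ≈ 171 kip·ft

T = A_s f_y = 1.65 × 60 = 99 kips.
a = T/(0.85 f'_c b) = 99/(0.85 × 3.9 × 18.2) = 1.641 in.
M_n = T(d − a/2) = 99 × (21.6 − 0.8205) = 2057.2 kip·in = 2057.2/12 = 171.43 kip·ft.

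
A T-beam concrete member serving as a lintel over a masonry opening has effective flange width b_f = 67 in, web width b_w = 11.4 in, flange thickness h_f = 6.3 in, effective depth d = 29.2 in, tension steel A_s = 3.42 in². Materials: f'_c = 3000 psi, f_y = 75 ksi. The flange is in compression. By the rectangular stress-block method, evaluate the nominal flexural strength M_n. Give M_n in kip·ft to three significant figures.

Tension: T = A_s f_y = 3.42 × 75 = 256.5 kips.
Try a within the flange: a = T/(0.85 f'_c b_f) = 256.5/(0.85 × 3 × 67) = 1.501 in.
Since a = 1.501 ≤ h_f = 6.3 in, the stress block lies entirely in the flange; analyse as a rectangular beam of width b_f.
M_n = T(d − a/2) = 256.5 × (29.2 − 0.7505) = 7297.3 kip·in.
M_n = 7297.3/12 = 608.11 kip·ft.

M_n ≈ 608 kip·ft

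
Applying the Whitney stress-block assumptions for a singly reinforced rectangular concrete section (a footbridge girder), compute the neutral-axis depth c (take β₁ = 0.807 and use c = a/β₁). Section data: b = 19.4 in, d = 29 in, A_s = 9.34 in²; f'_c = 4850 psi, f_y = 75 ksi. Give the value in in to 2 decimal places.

c ≈ 10.85 in

T = A_s f_y = 9.34 × 75 = 700.5 kips.
a = T/(0.85 f'_c b) = 700.5/(0.85 × 4.85 × 19.4) = 8.7588 in.
With β₁ = 0.807, c = a/β₁ = 8.7588/0.807 = 10.85 in.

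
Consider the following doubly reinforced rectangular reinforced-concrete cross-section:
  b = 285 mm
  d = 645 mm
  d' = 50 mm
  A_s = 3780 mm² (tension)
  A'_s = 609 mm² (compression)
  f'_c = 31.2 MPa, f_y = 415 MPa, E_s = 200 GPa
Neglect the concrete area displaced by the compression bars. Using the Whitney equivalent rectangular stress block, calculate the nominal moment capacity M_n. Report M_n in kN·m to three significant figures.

Assume both tension and compression steel yield.
Net tension couple steel: A_s − A'_s = 3171 mm².
a = (A_s − A'_s) f_y / (0.85 f'_c b) = 1315965/(0.85 × 31.2 × 285) = 174.11 mm.
c = a/β₁ = 174.11/0.827 = 210.53 mm; ε'_s = 0.003(c − d')/c = 0.0023 ≥ f_y/E_s = 0.0021, so compression steel does yield.
M_n = (A_s − A'_s) f_y (d − a/2) + A'_s f_y (d − d') = [1315965 × (645 − 87.055) + 252735 × (645 − 50)] × 10⁻⁶ = 734.24 + 150.38 = 884.62 kN·m.

M_n ≈ 885 kN·m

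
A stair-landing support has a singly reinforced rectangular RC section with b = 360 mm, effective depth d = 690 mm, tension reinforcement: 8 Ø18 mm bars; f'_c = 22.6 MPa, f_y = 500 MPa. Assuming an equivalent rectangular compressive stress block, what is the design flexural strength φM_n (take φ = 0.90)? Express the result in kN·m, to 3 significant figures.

φM_n ≈ 564 kN·m

A_s = 8 × 254 = 2032 mm².
T = A_s f_y = 2032 × 500 = 1016000 N = 1016 kN.
From C = T: a = T/(0.85 f'_c b) = 1016000/(0.85 × 22.6 × 360) = 146.91 mm.
M_n = T(d − a/2) = 1016 kN × (690 − 73.455) mm = 626.41 kN·m.
φM_n = 0.90 × 626.41 = 563.77 kN·m.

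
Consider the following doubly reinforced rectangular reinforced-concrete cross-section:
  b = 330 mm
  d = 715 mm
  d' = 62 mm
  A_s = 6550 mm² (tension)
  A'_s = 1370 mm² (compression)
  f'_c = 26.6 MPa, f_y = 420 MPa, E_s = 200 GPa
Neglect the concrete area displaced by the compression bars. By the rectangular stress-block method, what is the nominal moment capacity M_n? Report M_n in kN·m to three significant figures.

M_n ≈ 1610 kN·m

Assume both tension and compression steel yield.
Net tension couple steel: A_s − A'_s = 5180 mm².
a = (A_s − A'_s) f_y / (0.85 f'_c b) = 2175600/(0.85 × 26.6 × 330) = 291.58 mm.
c = a/β₁ = 291.58/0.85 = 343.04 mm; ε'_s = 0.003(c − d')/c = 0.0025 ≥ f_y/E_s = 0.0021, so compression steel does yield.
M_n = (A_s − A'_s) f_y (d − a/2) + A'_s f_y (d − d') = [2175600 × (715 − 145.79) + 575400 × (715 − 62)] × 10⁻⁶ = 1238.37 + 375.74 = 1614.11 kN·m.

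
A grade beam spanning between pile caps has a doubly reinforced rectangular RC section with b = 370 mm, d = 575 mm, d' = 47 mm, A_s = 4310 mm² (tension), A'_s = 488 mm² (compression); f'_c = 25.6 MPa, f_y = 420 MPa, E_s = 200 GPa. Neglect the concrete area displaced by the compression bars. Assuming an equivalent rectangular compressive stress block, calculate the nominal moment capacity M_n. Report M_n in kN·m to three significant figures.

Assume both tension and compression steel yield.
Net tension couple steel: A_s − A'_s = 3822 mm².
a = (A_s − A'_s) f_y / (0.85 f'_c b) = 1605240/(0.85 × 25.6 × 370) = 199.38 mm.
c = a/β₁ = 199.38/0.85 = 234.56 mm; ε'_s = 0.003(c − d')/c = 0.0024 ≥ f_y/E_s = 0.0021, so compression steel does yield.
M_n = (A_s − A'_s) f_y (d − a/2) + A'_s f_y (d − d') = [1605240 × (575 − 99.69) + 204960 × (575 − 47)] × 10⁻⁶ = 762.99 + 108.22 = 871.21 kN·m.

M_n ≈ 871 kN·m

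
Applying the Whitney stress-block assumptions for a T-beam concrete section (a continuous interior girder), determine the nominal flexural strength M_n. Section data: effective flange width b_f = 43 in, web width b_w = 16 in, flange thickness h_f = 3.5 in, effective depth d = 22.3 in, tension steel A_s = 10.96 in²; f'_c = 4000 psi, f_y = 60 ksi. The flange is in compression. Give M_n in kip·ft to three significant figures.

Tension: T = A_s f_y = 10.96 × 60 = 657.6 kips.
Try a within the flange: a = T/(0.85 f'_c b_f) = 657.6/(0.85 × 4 × 43) = 4.498 in.
a = 4.498 > h_f = 3.5 in: the block extends into the web. Split into flange-overhang and web parts.
C_f = 0.85 f'_c (b_f − b_w) h_f = 0.85 × 4 × (43 − 16) × 3.5 = 321.3 kips.
Remaining web compression depth: a_w = (T − C_f)/(0.85 f'_c b_w) = (657.6 − 321.3)/(0.85 × 4 × 16) = 6.182 in.
M_n = C_f(d − h_f/2) + (T − C_f)(d − a_w/2) = 321.3 × (22.3 − 1.75) + 336.3 × (22.3 − 3.091) = 6602.7 + 6460.0 = 13062.7 kip·in.
M_n = 13062.7/12 = 1088.56 kip·ft.

M_n ≈ 1090 kip·ft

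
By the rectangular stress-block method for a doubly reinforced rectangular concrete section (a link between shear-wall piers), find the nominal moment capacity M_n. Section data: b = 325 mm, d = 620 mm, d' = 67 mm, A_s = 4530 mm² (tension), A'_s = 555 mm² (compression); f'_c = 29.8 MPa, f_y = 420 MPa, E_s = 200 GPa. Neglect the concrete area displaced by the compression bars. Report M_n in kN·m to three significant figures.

Assume both tension and compression steel yield.
Net tension couple steel: A_s − A'_s = 3975 mm².
a = (A_s − A'_s) f_y / (0.85 f'_c b) = 1669500/(0.85 × 29.8 × 325) = 202.80 mm.
c = a/β₁ = 202.80/0.837 = 242.29 mm; ε'_s = 0.003(c − d')/c = 0.0022 ≥ f_y/E_s = 0.0021, so compression steel does yield.
M_n = (A_s − A'_s) f_y (d − a/2) + A'_s f_y (d − d') = [1669500 × (620 − 101.4) + 233100 × (620 − 67)] × 10⁻⁶ = 865.80 + 128.90 = 994.70 kN·m.

M_n ≈ 995 kN·m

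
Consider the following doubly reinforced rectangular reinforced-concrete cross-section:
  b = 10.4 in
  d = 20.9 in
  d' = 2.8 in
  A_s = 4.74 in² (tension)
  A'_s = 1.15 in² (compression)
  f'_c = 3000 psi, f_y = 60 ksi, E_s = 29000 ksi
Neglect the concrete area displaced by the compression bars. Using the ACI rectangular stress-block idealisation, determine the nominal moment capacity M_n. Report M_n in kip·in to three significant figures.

M_n ≈ 4880 kip·in

Assume both steels yield.
a = (A_s − A'_s) f_y/(0.85 f'_c b) = (4.74 − 1.15) × 60/(0.85 × 3 × 10.4) = 8.122 in.
c = a/β₁ = 8.122/0.85 = 9.555 in; ε'_s = 0.003(c − d')/c = 0.0021 ≥ ε_y = 0.0021, so the compression steel yields.
M_n = (A_s − A'_s) f_y (d − a/2) + A'_s f_y (d − d') = 215.4 × (20.9 − 4.061) + 69 × (20.9 − 2.8) = 3627.1 + 1248.9 = 4876.0 kip·in.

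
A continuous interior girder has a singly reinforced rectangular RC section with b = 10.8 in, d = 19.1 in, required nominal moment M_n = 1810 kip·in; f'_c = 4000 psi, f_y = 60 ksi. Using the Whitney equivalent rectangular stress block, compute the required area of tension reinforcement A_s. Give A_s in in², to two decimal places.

A_s ≈ 1.70 in²

From M_n = 0.85 f'_c a b (d − a/2):
a = d − √(d² − 2M_n/(0.85 f'_c b)) = 19.1 − √(19.1² − 2 × 1810/(0.85 × 4 × 10.8)) = 2.784 in.
A_s = 0.85 f'_c a b / f_y = 0.85 × 4 × 2.784 × 10.8 / 60 = 1.704 in².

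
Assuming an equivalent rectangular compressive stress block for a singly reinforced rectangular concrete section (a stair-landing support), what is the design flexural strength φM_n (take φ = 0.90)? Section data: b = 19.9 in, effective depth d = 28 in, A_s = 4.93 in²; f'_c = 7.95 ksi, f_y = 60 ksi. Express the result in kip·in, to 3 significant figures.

φM_n ≈ 7160 kip·in

T = A_s f_y = 4.93 × 60 = 295.8 kips.
a = T/(0.85 f'_c b) = 295.8/(0.85 × 7.95 × 19.9) = 2.200 in.
M_n = T(d − a/2) = 295.8 × (28 − 1.1) = 7957.0 kip·in.
φM_n = 0.90 × 7957.0 = 7161.3 kip·in.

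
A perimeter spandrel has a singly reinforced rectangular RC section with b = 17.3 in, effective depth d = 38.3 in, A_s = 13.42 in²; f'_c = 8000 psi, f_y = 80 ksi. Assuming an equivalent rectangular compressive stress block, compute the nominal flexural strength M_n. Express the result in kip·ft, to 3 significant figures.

T = A_s f_y = 13.42 × 80 = 1073.6 kips.
a = T/(0.85 f'_c b) = 1073.6/(0.85 × 8 × 17.3) = 9.126 in.
M_n = T(d − a/2) = 1073.6 × (38.3 − 4.563) = 36220.0 kip·in = 36220.0/12 = 3018.33 kip·ft.

M_n ≈ 3020 kip·ft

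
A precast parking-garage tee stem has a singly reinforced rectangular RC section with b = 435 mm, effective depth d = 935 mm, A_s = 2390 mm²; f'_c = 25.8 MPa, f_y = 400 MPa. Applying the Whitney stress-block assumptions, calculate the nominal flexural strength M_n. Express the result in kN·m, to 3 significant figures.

M_n ≈ 846 kN·m

T = A_s f_y = 2390 × 400 = 956000 N = 956 kN.
From C = T: a = T/(0.85 f'_c b) = 956000/(0.85 × 25.8 × 435) = 100.21 mm.
M_n = T(d − a/2) = 956 kN × (935 − 50.105) mm = 845.96 kN·m.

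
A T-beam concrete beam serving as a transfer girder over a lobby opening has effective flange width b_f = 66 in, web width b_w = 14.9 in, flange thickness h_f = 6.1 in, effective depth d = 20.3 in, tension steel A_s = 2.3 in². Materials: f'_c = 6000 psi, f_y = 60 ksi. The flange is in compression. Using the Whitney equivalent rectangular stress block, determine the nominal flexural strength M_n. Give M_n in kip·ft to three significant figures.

Tension: T = A_s f_y = 2.3 × 60 = 138 kips.
Try a within the flange: a = T/(0.85 f'_c b_f) = 138/(0.85 × 6 × 66) = 0.410 in.
Since a = 0.410 ≤ h_f = 6.1 in, the stress block lies entirely in the flange; analyse as a rectangular beam of width b_f.
M_n = T(d − a/2) = 138 × (20.3 − 0.205) = 2773.1 kip·in.
M_n = 2773.1/12 = 231.09 kip·ft.

M_n ≈ 231 kip·ft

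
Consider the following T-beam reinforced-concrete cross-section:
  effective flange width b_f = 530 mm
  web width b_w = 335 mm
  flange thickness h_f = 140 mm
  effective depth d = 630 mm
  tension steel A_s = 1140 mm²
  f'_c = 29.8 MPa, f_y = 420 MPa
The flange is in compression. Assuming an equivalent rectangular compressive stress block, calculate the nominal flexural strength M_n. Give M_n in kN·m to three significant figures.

M_n ≈ 293 kN·m

Tension: T = A_s f_y = 1140 × 420 = 478800 N.
Try a within the flange: a = T/(0.85 f'_c b_f) = 478800/(0.85 × 29.8 × 530) = 35.67 mm.
Since a = 35.67 ≤ h_f = 140 mm, the stress block lies entirely in the flange; analyse as a rectangular beam of width b_f.
M_n = T(d − a/2) = 478800 × (630 − 17.835) = 293.10 × 10⁶ N·mm.
M_n = 293.10 kN·m.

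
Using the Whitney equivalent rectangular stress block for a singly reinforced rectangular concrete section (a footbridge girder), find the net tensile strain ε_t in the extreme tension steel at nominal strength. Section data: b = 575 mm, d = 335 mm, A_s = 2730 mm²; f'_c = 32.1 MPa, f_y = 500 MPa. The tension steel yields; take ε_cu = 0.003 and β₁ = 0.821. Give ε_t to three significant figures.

ε_t ≈ 0.00648

a = A_s f_y/(0.85 f'_c b) = 87.00 mm.
β₁ = 0.821, so c = a/β₁ = 87.00/0.821 = 105.97 mm.
From the linear strain diagram with ε_cu = 0.003: ε_t = 0.003 (d − c)/c = 0.003 × (335 − 105.97)/105.97 = 0.00648.
Since ε_t ≥ 0.005, the section is tension-controlled.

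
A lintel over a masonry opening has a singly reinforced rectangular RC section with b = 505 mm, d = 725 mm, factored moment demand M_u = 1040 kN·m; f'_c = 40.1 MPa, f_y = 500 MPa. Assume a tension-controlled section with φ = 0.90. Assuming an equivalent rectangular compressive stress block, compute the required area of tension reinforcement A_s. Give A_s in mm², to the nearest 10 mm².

M_n = M_u/φ = 1040/0.90 = 1155.56 kN·m.
With M_n = 0.85 f'_c a b (d − a/2), solve the quadratic for a:
a = d − √(d² − 2M_n/(0.85 f'_c b)) = 725 − √(725² − 2 × 1155.56×10⁶/(0.85 × 40.1 × 505)) = 99.41 mm.
A_s = 0.85 f'_c a b / f_y = 0.85 × 40.1 × 99.41 × 505 / 500 = 3422.3 mm².

A_s ≈ 3420 mm²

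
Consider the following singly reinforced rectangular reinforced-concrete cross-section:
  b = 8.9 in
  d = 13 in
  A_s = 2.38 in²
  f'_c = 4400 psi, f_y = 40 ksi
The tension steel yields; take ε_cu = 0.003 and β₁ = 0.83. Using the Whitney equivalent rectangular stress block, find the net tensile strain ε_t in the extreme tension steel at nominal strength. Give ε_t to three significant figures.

ε_t ≈ 0.00832

a = A_s f_y/(0.85 f'_c b) = 2.860 in.
β₁ = 0.83, so c = a/β₁ = 2.860/0.83 = 3.446 in.
From the linear strain diagram with ε_cu = 0.003: ε_t = 0.003 (d − c)/c = 0.003 × (13 − 3.446)/3.446 = 0.00832.
Since ε_t ≥ 0.005, the section is tension-controlled.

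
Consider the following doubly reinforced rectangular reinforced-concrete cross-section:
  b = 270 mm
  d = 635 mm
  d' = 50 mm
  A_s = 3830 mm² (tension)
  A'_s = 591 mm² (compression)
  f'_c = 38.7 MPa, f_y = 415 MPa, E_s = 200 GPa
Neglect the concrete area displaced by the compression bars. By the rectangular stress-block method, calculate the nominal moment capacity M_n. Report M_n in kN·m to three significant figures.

M_n ≈ 895 kN·m

Assume both tension and compression steel yield.
Net tension couple steel: A_s − A'_s = 3239 mm².
a = (A_s − A'_s) f_y / (0.85 f'_c b) = 1344185/(0.85 × 38.7 × 270) = 151.34 mm.
c = a/β₁ = 151.34/0.774 = 195.53 mm; ε'_s = 0.003(c − d')/c = 0.0022 ≥ f_y/E_s = 0.0021, so compression steel does yield.
M_n = (A_s − A'_s) f_y (d − a/2) + A'_s f_y (d − d') = [1344185 × (635 − 75.67) + 245265 × (635 − 50)] × 10⁻⁶ = 751.84 + 143.48 = 895.32 kN·m.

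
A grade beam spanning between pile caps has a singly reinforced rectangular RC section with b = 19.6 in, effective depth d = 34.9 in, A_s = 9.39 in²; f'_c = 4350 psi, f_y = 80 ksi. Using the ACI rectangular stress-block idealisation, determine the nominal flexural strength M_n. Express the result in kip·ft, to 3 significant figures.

T = A_s f_y = 9.39 × 80 = 751.2 kips.
a = T/(0.85 f'_c b) = 751.2/(0.85 × 4.35 × 19.6) = 10.366 in.
M_n = T(d − a/2) = 751.2 × (34.9 − 5.183) = 22323.4 kip·in = 22323.4/12 = 1860.28 kip·ft.

M_n ≈ 1860 kip·ft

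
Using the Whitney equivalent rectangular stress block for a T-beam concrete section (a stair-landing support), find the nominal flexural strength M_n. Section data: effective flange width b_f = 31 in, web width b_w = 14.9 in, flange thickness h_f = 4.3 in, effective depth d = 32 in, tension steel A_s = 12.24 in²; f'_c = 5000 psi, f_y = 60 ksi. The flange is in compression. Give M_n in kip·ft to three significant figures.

Tension: T = A_s f_y = 12.24 × 60 = 734.4 kips.
Try a within the flange: a = T/(0.85 f'_c b_f) = 734.4/(0.85 × 5 × 31) = 5.574 in.
a = 5.574 > h_f = 4.3 in: the block extends into the web. Split into flange-overhang and web parts.
C_f = 0.85 f'_c (b_f − b_w) h_f = 0.85 × 5 × (31 − 14.9) × 4.3 = 294.2 kips.
Remaining web compression depth: a_w = (T − C_f)/(0.85 f'_c b_w) = (734.4 − 294.2)/(0.85 × 5 × 14.9) = 6.951 in.
M_n = C_f(d − h_f/2) + (T − C_f)(d − a_w/2) = 294.2 × (32 − 2.15) + 440.2 × (32 − 3.4755) = 8781.9 + 12556.5 = 21338.4 kip·in.
M_n = 21338.4/12 = 1778.20 kip·ft.

M_n ≈ 1780 kip·ft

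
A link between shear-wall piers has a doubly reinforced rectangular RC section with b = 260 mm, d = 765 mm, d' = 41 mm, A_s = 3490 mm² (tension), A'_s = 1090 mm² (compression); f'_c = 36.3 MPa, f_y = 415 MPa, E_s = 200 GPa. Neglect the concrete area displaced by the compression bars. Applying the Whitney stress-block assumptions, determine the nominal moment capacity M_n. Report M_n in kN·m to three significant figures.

M_n ≈ 1030 kN·m

Assume both tension and compression steel yield.
Net tension couple steel: A_s − A'_s = 2400 mm².
a = (A_s − A'_s) f_y / (0.85 f'_c b) = 996000/(0.85 × 36.3 × 260) = 124.15 mm.
c = a/β₁ = 124.15/0.791 = 156.95 mm; ε'_s = 0.003(c − d')/c = 0.0022 ≥ f_y/E_s = 0.0021, so compression steel does yield.
M_n = (A_s − A'_s) f_y (d − a/2) + A'_s f_y (d − d') = [996000 × (765 − 62.075) + 452350 × (765 − 41)] × 10⁻⁶ = 700.11 + 327.50 = 1027.61 kN·m.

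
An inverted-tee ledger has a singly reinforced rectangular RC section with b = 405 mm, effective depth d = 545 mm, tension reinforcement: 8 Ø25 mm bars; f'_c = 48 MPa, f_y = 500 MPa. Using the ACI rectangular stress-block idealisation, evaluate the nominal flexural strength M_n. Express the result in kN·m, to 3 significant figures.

A_s = 8 × 491 = 3928 mm².
T = A_s f_y = 3928 × 500 = 1964000 N = 1964 kN.
From C = T: a = T/(0.85 f'_c b) = 1964000/(0.85 × 48 × 405) = 118.86 mm.
M_n = T(d − a/2) = 1964 kN × (545 − 59.43) mm = 953.66 kN·m.

M_n ≈ 954 kN·m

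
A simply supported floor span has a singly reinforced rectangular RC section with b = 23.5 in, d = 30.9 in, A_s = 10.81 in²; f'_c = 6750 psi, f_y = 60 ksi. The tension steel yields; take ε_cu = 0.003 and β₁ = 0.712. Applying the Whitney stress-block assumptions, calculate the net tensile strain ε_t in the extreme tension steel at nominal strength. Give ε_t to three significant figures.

ε_t ≈ 0.0107

a = A_s f_y/(0.85 f'_c b) = 4.810 in.
β₁ = 0.712, so c = a/β₁ = 4.810/0.712 = 6.756 in.
From the linear strain diagram with ε_cu = 0.003: ε_t = 0.003 (d − c)/c = 0.003 × (30.9 − 6.756)/6.756 = 0.0107.
Since ε_t ≥ 0.005, the section is tension-controlled.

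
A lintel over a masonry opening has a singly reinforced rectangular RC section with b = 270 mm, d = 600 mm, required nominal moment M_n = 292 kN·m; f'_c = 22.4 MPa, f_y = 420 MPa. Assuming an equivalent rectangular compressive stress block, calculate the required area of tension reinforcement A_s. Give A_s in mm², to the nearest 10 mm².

With M_n = 0.85 f'_c a b (d − a/2), solve the quadratic for a:
a = d − √(d² − 2M_n/(0.85 f'_c b)) = 600 − √(600² − 2 × 292×10⁶/(0.85 × 22.4 × 270)) = 103.61 mm.
A_s = 0.85 f'_c a b / f_y = 0.85 × 22.4 × 103.61 × 270 / 420 = 1268.2 mm².

A_s ≈ 1270 mm²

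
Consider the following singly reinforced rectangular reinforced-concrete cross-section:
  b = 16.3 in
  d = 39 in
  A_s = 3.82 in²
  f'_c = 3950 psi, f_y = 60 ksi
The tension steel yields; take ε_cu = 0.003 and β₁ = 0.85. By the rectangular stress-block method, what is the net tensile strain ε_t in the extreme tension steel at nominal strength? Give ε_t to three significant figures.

a = A_s f_y/(0.85 f'_c b) = 4.188 in.
β₁ = 0.85, so c = a/β₁ = 4.188/0.85 = 4.927 in.
From the linear strain diagram with ε_cu = 0.003: ε_t = 0.003 (d − c)/c = 0.003 × (39 − 4.927)/4.927 = 0.0207.
Since ε_t ≥ 0.005, the section is tension-controlled.

ε_t ≈ 0.0207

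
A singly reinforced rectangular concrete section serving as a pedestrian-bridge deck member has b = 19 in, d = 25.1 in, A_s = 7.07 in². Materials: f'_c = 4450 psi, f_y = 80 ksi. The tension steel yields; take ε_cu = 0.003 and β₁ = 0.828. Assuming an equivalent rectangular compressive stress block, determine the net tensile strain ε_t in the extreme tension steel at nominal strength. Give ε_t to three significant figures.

a = A_s f_y/(0.85 f'_c b) = 7.870 in.
β₁ = 0.828, so c = a/β₁ = 7.870/0.828 = 9.505 in.
From the linear strain diagram with ε_cu = 0.003: ε_t = 0.003 (d − c)/c = 0.003 × (25.1 − 9.505)/9.505 = 0.00492.
ε_t is between 0.004 and 0.005 — transition zone.

ε_t ≈ 0.00492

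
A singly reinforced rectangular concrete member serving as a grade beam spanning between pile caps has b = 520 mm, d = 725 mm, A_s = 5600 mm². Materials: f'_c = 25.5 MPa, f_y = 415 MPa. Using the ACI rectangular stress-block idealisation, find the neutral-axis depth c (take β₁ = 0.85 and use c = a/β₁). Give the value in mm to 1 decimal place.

T = A_s f_y = 5600 × 415 = 2324000 N = 2324 kN.
Setting C = 0.85 f'_c a b equal to T: a = 2324000/(0.85 × 25.5 × 520) = 206.193 mm.
With β₁ = 0.85, c = a/β₁ = 206.193/0.85 = 242.6 mm.

c ≈ 242.6 mm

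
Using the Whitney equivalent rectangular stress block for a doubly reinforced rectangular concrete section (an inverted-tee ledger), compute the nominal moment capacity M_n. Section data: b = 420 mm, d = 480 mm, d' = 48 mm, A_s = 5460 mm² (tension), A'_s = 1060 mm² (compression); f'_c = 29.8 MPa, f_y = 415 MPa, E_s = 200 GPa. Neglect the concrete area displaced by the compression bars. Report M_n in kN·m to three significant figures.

Assume both tension and compression steel yield.
Net tension couple steel: A_s − A'_s = 4400 mm².
a = (A_s − A'_s) f_y / (0.85 f'_c b) = 1826000/(0.85 × 29.8 × 420) = 171.64 mm.
c = a/β₁ = 171.64/0.837 = 205.07 mm; ε'_s = 0.003(c − d')/c = 0.0023 ≥ f_y/E_s = 0.0021, so compression steel does yield.
M_n = (A_s − A'_s) f_y (d − a/2) + A'_s f_y (d − d') = [1826000 × (480 − 85.82) + 439900 × (480 − 48)] × 10⁻⁶ = 719.77 + 190.04 = 909.81 kN·m.

M_n ≈ 910 kN·m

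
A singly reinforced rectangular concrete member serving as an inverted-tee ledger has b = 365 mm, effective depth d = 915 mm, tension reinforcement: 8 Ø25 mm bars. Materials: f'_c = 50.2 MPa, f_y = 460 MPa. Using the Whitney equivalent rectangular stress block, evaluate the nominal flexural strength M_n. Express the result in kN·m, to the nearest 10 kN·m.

M_n ≈ 1550 kN·m

A_s = 8 × 491 = 3928 mm².
T = A_s f_y = 3928 × 460 = 1806880 N = 1806.88 kN.
From C = T: a = T/(0.85 f'_c b) = 1806880/(0.85 × 50.2 × 365) = 116.01 mm.
M_n = T(d − a/2) = 1806.88 kN × (915 − 58.005) mm = 1548.49 kN·m.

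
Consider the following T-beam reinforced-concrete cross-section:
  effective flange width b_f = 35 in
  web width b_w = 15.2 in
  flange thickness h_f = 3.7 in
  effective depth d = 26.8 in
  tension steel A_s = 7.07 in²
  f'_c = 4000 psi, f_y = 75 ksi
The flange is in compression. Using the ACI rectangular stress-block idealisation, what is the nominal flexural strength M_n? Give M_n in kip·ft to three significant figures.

Tension: T = A_s f_y = 7.07 × 75 = 530.25 kips.
Try a within the flange: a = T/(0.85 f'_c b_f) = 530.25/(0.85 × 4 × 35) = 4.456 in.
a = 4.456 > h_f = 3.7 in: the block extends into the web. Split into flange-overhang and web parts.
C_f = 0.85 f'_c (b_f − b_w) h_f = 0.85 × 4 × (35 − 15.2) × 3.7 = 249.1 kips.
Remaining web compression depth: a_w = (T − C_f)/(0.85 f'_c b_w) = (530.25 − 249.1)/(0.85 × 4 × 15.2) = 5.440 in.
M_n = C_f(d − h_f/2) + (T − C_f)(d − a_w/2) = 249.1 × (26.8 − 1.85) + 281.15 × (26.8 − 2.72) = 6215.0 + 6770.1 = 12985.1 kip·in.
M_n = 12985.1/12 = 1082.09 kip·ft.

M_n ≈ 1080 kip·ft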